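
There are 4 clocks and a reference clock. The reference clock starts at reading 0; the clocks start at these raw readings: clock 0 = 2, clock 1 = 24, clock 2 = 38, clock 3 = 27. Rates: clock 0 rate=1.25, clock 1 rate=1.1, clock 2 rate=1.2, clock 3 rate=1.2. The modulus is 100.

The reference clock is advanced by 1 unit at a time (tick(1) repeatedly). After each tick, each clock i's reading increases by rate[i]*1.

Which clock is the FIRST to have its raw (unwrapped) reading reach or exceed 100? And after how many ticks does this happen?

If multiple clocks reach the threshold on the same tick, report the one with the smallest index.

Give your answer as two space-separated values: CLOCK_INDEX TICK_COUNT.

Answer: 2 52

Derivation:
clock 0: start=2, rate=1.25, needs 100-2 = 98; ticks = ceil(98/1.25) = ceil(78.4000) = 79; reading at tick 79 = 2 + 1.25*79 = 100.7500
clock 1: start=24, rate=1.1, needs 100-24 = 76; ticks = ceil(76/1.1) = ceil(69.0909) = 70; reading at tick 70 = 24 + 1.1*70 = 101.0000
clock 2: start=38, rate=1.2, needs 100-38 = 62; ticks = ceil(62/1.2) = ceil(51.6667) = 52; reading at tick 52 = 38 + 1.2*52 = 100.4000
clock 3: start=27, rate=1.2, needs 100-27 = 73; ticks = ceil(73/1.2) = ceil(60.8333) = 61; reading at tick 61 = 27 + 1.2*61 = 100.2000
Minimum tick count = 52; winners = [2]; smallest index = 2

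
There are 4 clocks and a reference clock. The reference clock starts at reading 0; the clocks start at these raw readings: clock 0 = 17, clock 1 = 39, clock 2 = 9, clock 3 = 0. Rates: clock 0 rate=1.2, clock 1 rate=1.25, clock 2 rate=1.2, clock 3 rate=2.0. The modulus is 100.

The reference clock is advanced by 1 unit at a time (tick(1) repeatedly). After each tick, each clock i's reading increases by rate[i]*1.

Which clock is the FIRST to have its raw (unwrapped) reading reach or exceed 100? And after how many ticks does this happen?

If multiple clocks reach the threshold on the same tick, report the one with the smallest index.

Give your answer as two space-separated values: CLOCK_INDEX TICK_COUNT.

clock 0: start=17, rate=1.2, needs 100-17 = 83; ticks = ceil(83/1.2) = ceil(69.1667) = 70; reading at tick 70 = 17 + 1.2*70 = 101.0000
clock 1: start=39, rate=1.25, needs 100-39 = 61; ticks = ceil(61/1.25) = ceil(48.8000) = 49; reading at tick 49 = 39 + 1.25*49 = 100.2500
clock 2: start=9, rate=1.2, needs 100-9 = 91; ticks = ceil(91/1.2) = ceil(75.8333) = 76; reading at tick 76 = 9 + 1.2*76 = 100.2000
clock 3: start=0, rate=2.0, needs 100-0 = 100; ticks = ceil(100/2.0) = ceil(50.0000) = 50; reading at tick 50 = 0 + 2.0*50 = 100.0000
Minimum tick count = 49; winners = [1]; smallest index = 1

Answer: 1 49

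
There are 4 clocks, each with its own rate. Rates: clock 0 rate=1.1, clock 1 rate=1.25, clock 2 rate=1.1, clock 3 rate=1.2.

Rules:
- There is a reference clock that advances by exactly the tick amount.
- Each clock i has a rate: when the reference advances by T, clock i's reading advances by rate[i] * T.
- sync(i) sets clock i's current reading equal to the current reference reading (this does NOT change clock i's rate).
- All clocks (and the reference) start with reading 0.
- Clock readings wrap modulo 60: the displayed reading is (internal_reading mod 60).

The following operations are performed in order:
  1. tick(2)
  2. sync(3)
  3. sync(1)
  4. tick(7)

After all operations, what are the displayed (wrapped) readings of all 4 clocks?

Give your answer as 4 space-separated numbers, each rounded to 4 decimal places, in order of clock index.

After op 1 tick(2): ref=2.0000 raw=[2.2000 2.5000 2.2000 2.4000]
After op 2 sync(3): ref=2.0000 raw=[2.2000 2.5000 2.2000 2.0000]
After op 3 sync(1): ref=2.0000 raw=[2.2000 2.0000 2.2000 2.0000]
After op 4 tick(7): ref=9.0000 raw=[9.9000 10.7500 9.9000 10.4000]
Wrap final raw readings (mod 60): 9.9000 mod 60 = 9.9000; 10.7500 mod 60 = 10.7500; 9.9000 mod 60 = 9.9000; 10.4000 mod 60 = 10.4000

Answer: 9.9000 10.7500 9.9000 10.4000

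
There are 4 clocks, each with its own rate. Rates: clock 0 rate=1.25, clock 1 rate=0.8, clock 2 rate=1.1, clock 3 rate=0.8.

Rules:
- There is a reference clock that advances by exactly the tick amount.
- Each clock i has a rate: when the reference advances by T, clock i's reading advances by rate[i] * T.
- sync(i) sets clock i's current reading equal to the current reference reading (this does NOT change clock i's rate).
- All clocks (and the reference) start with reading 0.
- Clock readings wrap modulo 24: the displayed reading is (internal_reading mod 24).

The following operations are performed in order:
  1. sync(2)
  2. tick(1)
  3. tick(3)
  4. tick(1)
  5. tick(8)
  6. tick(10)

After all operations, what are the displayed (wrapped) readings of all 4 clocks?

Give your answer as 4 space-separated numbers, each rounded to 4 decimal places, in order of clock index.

After op 1 sync(2): ref=0.0000 raw=[0.0000 0.0000 0.0000 0.0000]
After op 2 tick(1): ref=1.0000 raw=[1.2500 0.8000 1.1000 0.8000]
After op 3 tick(3): ref=4.0000 raw=[5.0000 3.2000 4.4000 3.2000]
After op 4 tick(1): ref=5.0000 raw=[6.2500 4.0000 5.5000 4.0000]
After op 5 tick(8): ref=13.0000 raw=[16.2500 10.4000 14.3000 10.4000]
After op 6 tick(10): ref=23.0000 raw=[28.7500 18.4000 25.3000 18.4000]
Wrap final raw readings (mod 24): 28.7500 mod 24 = 4.7500; 18.4000 mod 24 = 18.4000; 25.3000 mod 24 = 1.3000; 18.4000 mod 24 = 18.4000

Answer: 4.7500 18.4000 1.3000 18.4000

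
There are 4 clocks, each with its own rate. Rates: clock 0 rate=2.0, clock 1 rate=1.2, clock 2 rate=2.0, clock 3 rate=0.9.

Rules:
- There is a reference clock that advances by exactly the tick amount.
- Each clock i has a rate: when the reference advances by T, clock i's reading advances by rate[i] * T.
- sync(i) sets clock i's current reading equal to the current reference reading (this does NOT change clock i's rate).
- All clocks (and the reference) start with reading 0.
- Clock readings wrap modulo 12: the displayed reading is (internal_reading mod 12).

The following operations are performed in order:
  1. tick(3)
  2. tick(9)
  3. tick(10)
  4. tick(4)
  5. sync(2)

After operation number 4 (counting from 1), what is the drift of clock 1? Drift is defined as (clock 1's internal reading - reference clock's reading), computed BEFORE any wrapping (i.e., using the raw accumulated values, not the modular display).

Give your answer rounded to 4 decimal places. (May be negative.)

After op 1 tick(3): ref=3.0000 raw=[6.0000 3.6000 6.0000 2.7000]
After op 2 tick(9): ref=12.0000 raw=[24.0000 14.4000 24.0000 10.8000]
After op 3 tick(10): ref=22.0000 raw=[44.0000 26.4000 44.0000 19.8000]
After op 4 tick(4): ref=26.0000 raw=[52.0000 31.2000 52.0000 23.4000]
Drift of clock 1 after op 4: 31.2000 - 26.0000 = 5.2000

Answer: 5.2000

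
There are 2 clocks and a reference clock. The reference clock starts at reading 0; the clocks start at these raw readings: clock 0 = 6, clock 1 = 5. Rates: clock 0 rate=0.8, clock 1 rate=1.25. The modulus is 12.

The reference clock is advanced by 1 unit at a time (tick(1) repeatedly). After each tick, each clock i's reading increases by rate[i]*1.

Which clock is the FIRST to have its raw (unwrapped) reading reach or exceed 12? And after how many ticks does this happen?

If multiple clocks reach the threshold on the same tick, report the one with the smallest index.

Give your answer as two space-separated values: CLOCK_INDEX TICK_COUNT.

clock 0: start=6, rate=0.8, needs 12-6 = 6; ticks = ceil(6/0.8) = ceil(7.5000) = 8; reading at tick 8 = 6 + 0.8*8 = 12.4000
clock 1: start=5, rate=1.25, needs 12-5 = 7; ticks = ceil(7/1.25) = ceil(5.6000) = 6; reading at tick 6 = 5 + 1.25*6 = 12.5000
Minimum tick count = 6; winners = [1]; smallest index = 1

Answer: 1 6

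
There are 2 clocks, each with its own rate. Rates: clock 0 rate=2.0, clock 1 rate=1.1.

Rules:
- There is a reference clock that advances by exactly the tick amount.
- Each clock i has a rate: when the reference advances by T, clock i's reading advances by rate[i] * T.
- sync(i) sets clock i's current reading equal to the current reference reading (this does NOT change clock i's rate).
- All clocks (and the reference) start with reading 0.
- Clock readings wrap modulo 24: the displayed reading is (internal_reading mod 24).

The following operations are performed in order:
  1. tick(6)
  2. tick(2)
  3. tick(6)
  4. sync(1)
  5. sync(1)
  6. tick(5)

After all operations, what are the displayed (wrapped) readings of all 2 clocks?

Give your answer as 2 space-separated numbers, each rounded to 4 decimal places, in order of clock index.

Answer: 14.0000 19.5000

Derivation:
After op 1 tick(6): ref=6.0000 raw=[12.0000 6.6000]
After op 2 tick(2): ref=8.0000 raw=[16.0000 8.8000]
After op 3 tick(6): ref=14.0000 raw=[28.0000 15.4000]
After op 4 sync(1): ref=14.0000 raw=[28.0000 14.0000]
After op 5 sync(1): ref=14.0000 raw=[28.0000 14.0000]
After op 6 tick(5): ref=19.0000 raw=[38.0000 19.5000]
Wrap final raw readings (mod 24): 38.0000 mod 24 = 14.0000; 19.5000 mod 24 = 19.5000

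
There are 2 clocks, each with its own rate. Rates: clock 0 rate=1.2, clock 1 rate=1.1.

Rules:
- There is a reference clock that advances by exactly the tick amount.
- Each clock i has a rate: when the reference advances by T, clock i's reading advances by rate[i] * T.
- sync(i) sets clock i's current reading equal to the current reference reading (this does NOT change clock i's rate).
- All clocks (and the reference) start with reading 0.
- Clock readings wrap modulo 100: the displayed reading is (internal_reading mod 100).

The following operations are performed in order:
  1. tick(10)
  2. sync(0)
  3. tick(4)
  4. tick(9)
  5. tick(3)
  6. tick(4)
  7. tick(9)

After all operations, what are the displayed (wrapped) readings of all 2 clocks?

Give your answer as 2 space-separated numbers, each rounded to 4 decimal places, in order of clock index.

After op 1 tick(10): ref=10.0000 raw=[12.0000 11.0000]
After op 2 sync(0): ref=10.0000 raw=[10.0000 11.0000]
After op 3 tick(4): ref=14.0000 raw=[14.8000 15.4000]
After op 4 tick(9): ref=23.0000 raw=[25.6000 25.3000]
After op 5 tick(3): ref=26.0000 raw=[29.2000 28.6000]
After op 6 tick(4): ref=30.0000 raw=[34.0000 33.0000]
After op 7 tick(9): ref=39.0000 raw=[44.8000 42.9000]
Wrap final raw readings (mod 100): 44.8000 mod 100 = 44.8000; 42.9000 mod 100 = 42.9000

Answer: 44.8000 42.9000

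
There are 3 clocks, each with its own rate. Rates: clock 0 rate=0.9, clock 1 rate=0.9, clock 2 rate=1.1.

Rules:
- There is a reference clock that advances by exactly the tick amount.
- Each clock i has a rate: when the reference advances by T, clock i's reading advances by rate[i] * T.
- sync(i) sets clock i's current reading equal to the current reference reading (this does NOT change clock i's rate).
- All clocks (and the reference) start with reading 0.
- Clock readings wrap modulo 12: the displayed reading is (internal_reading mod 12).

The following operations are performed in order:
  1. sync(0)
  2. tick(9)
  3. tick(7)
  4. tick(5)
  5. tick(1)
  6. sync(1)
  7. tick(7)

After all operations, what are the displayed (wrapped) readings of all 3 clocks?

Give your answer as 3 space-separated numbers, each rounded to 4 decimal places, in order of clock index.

After op 1 sync(0): ref=0.0000 raw=[0.0000 0.0000 0.0000]
After op 2 tick(9): ref=9.0000 raw=[8.1000 8.1000 9.9000]
After op 3 tick(7): ref=16.0000 raw=[14.4000 14.4000 17.6000]
After op 4 tick(5): ref=21.0000 raw=[18.9000 18.9000 23.1000]
After op 5 tick(1): ref=22.0000 raw=[19.8000 19.8000 24.2000]
After op 6 sync(1): ref=22.0000 raw=[19.8000 22.0000 24.2000]
After op 7 tick(7): ref=29.0000 raw=[26.1000 28.3000 31.9000]
Wrap final raw readings (mod 12): 26.1000 mod 12 = 2.1000; 28.3000 mod 12 = 4.3000; 31.9000 mod 12 = 7.9000

Answer: 2.1000 4.3000 7.9000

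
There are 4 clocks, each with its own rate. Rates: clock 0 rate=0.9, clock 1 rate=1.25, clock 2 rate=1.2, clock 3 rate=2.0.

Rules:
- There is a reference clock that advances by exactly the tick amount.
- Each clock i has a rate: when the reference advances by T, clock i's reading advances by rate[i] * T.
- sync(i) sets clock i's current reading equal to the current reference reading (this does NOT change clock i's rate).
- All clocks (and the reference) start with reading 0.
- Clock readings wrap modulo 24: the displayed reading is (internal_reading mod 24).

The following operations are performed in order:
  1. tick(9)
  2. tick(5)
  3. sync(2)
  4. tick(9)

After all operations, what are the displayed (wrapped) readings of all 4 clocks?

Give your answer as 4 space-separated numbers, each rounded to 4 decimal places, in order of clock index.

After op 1 tick(9): ref=9.0000 raw=[8.1000 11.2500 10.8000 18.0000]
After op 2 tick(5): ref=14.0000 raw=[12.6000 17.5000 16.8000 28.0000]
After op 3 sync(2): ref=14.0000 raw=[12.6000 17.5000 14.0000 28.0000]
After op 4 tick(9): ref=23.0000 raw=[20.7000 28.7500 24.8000 46.0000]
Wrap final raw readings (mod 24): 20.7000 mod 24 = 20.7000; 28.7500 mod 24 = 4.7500; 24.8000 mod 24 = 0.8000; 46.0000 mod 24 = 22.0000

Answer: 20.7000 4.7500 0.8000 22.0000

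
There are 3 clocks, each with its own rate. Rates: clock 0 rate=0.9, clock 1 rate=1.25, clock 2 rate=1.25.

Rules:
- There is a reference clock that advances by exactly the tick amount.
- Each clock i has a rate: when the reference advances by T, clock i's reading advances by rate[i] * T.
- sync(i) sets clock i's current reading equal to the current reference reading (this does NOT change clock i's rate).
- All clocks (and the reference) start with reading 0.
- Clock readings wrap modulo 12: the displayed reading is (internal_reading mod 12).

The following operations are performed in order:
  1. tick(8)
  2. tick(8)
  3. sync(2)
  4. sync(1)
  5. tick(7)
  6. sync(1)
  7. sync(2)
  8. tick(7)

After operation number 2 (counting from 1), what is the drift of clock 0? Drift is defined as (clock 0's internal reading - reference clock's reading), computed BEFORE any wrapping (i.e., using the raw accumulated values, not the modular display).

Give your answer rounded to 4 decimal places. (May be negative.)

After op 1 tick(8): ref=8.0000 raw=[7.2000 10.0000 10.0000]
After op 2 tick(8): ref=16.0000 raw=[14.4000 20.0000 20.0000]
Drift of clock 0 after op 2: 14.4000 - 16.0000 = -1.6000

Answer: -1.6000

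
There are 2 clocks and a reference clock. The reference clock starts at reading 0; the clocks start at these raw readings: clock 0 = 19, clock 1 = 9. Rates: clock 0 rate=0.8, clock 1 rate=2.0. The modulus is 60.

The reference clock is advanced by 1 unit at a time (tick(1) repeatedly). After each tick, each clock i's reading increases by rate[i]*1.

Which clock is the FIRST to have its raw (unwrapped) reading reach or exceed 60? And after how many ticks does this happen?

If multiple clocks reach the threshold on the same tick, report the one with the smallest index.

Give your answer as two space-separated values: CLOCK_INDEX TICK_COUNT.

clock 0: start=19, rate=0.8, needs 60-19 = 41; ticks = ceil(41/0.8) = ceil(51.2500) = 52; reading at tick 52 = 19 + 0.8*52 = 60.6000
clock 1: start=9, rate=2.0, needs 60-9 = 51; ticks = ceil(51/2.0) = ceil(25.5000) = 26; reading at tick 26 = 9 + 2.0*26 = 61.0000
Minimum tick count = 26; winners = [1]; smallest index = 1

Answer: 1 26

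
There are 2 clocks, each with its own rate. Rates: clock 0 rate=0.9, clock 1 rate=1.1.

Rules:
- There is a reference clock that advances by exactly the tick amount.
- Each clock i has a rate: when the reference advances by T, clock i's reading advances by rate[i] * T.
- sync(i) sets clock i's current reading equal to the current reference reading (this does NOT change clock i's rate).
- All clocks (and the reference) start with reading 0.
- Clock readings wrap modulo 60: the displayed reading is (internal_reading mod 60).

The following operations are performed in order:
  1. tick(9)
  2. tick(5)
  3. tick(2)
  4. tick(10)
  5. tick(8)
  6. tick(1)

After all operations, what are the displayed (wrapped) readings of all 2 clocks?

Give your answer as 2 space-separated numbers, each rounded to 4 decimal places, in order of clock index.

Answer: 31.5000 38.5000

Derivation:
After op 1 tick(9): ref=9.0000 raw=[8.1000 9.9000]
After op 2 tick(5): ref=14.0000 raw=[12.6000 15.4000]
After op 3 tick(2): ref=16.0000 raw=[14.4000 17.6000]
After op 4 tick(10): ref=26.0000 raw=[23.4000 28.6000]
After op 5 tick(8): ref=34.0000 raw=[30.6000 37.4000]
After op 6 tick(1): ref=35.0000 raw=[31.5000 38.5000]
Wrap final raw readings (mod 60): 31.5000 mod 60 = 31.5000; 38.5000 mod 60 = 38.5000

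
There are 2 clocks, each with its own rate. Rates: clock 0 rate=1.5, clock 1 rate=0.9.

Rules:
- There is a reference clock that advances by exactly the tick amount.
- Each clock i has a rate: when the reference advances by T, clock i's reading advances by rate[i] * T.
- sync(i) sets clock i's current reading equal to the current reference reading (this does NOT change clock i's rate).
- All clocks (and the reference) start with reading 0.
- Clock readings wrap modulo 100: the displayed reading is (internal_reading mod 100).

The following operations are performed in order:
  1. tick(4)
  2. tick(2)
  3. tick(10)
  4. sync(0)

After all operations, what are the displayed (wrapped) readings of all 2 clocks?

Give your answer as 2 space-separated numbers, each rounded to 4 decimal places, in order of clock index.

After op 1 tick(4): ref=4.0000 raw=[6.0000 3.6000]
After op 2 tick(2): ref=6.0000 raw=[9.0000 5.4000]
After op 3 tick(10): ref=16.0000 raw=[24.0000 14.4000]
After op 4 sync(0): ref=16.0000 raw=[16.0000 14.4000]
Wrap final raw readings (mod 100): 16.0000 mod 100 = 16.0000; 14.4000 mod 100 = 14.4000

Answer: 16.0000 14.4000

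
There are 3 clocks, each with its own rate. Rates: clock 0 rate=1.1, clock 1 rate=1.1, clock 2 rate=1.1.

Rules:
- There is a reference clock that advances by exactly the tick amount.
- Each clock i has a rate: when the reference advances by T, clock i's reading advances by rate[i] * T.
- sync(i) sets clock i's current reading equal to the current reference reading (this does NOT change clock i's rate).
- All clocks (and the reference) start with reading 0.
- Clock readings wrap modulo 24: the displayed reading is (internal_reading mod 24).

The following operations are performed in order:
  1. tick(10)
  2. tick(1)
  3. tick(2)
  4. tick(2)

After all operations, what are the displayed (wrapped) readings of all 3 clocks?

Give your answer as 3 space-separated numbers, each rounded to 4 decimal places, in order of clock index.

Answer: 16.5000 16.5000 16.5000

Derivation:
After op 1 tick(10): ref=10.0000 raw=[11.0000 11.0000 11.0000]
After op 2 tick(1): ref=11.0000 raw=[12.1000 12.1000 12.1000]
After op 3 tick(2): ref=13.0000 raw=[14.3000 14.3000 14.3000]
After op 4 tick(2): ref=15.0000 raw=[16.5000 16.5000 16.5000]
Wrap final raw readings (mod 24): 16.5000 mod 24 = 16.5000; 16.5000 mod 24 = 16.5000; 16.5000 mod 24 = 16.5000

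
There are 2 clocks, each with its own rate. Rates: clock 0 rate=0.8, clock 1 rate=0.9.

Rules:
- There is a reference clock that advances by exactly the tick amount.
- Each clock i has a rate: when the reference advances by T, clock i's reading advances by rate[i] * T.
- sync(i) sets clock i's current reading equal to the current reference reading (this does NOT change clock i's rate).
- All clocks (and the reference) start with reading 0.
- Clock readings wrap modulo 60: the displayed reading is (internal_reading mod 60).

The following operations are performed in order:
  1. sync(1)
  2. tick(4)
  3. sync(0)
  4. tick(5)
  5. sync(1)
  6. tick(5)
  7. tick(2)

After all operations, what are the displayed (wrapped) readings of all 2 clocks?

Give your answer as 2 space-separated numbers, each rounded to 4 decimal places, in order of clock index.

Answer: 13.6000 15.3000

Derivation:
After op 1 sync(1): ref=0.0000 raw=[0.0000 0.0000]
After op 2 tick(4): ref=4.0000 raw=[3.2000 3.6000]
After op 3 sync(0): ref=4.0000 raw=[4.0000 3.6000]
After op 4 tick(5): ref=9.0000 raw=[8.0000 8.1000]
After op 5 sync(1): ref=9.0000 raw=[8.0000 9.0000]
After op 6 tick(5): ref=14.0000 raw=[12.0000 13.5000]
After op 7 tick(2): ref=16.0000 raw=[13.6000 15.3000]
Wrap final raw readings (mod 60): 13.6000 mod 60 = 13.6000; 15.3000 mod 60 = 15.3000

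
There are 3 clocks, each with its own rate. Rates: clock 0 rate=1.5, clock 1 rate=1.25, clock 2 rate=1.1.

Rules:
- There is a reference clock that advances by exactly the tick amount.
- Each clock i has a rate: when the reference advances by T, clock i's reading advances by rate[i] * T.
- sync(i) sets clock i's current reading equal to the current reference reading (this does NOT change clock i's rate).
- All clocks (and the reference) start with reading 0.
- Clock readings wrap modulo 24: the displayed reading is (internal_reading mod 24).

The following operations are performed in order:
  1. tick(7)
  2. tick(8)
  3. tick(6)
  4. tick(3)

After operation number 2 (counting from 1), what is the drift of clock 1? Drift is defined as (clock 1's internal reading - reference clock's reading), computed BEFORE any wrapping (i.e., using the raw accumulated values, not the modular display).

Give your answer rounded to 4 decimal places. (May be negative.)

Answer: 3.7500

Derivation:
After op 1 tick(7): ref=7.0000 raw=[10.5000 8.7500 7.7000]
After op 2 tick(8): ref=15.0000 raw=[22.5000 18.7500 16.5000]
Drift of clock 1 after op 2: 18.7500 - 15.0000 = 3.7500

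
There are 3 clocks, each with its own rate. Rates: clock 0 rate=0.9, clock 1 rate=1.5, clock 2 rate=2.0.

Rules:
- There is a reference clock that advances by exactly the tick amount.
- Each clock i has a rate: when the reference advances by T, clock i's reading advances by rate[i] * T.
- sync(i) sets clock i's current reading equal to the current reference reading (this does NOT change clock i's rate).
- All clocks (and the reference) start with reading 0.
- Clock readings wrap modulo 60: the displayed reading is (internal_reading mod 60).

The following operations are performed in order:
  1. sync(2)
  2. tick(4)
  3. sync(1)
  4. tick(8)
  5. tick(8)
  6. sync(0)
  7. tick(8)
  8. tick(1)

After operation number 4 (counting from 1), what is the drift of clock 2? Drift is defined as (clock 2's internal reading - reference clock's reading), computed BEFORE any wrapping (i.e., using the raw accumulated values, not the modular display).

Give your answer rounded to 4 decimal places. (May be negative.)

After op 1 sync(2): ref=0.0000 raw=[0.0000 0.0000 0.0000]
After op 2 tick(4): ref=4.0000 raw=[3.6000 6.0000 8.0000]
After op 3 sync(1): ref=4.0000 raw=[3.6000 4.0000 8.0000]
After op 4 tick(8): ref=12.0000 raw=[10.8000 16.0000 24.0000]
Drift of clock 2 after op 4: 24.0000 - 12.0000 = 12.0000

Answer: 12.0000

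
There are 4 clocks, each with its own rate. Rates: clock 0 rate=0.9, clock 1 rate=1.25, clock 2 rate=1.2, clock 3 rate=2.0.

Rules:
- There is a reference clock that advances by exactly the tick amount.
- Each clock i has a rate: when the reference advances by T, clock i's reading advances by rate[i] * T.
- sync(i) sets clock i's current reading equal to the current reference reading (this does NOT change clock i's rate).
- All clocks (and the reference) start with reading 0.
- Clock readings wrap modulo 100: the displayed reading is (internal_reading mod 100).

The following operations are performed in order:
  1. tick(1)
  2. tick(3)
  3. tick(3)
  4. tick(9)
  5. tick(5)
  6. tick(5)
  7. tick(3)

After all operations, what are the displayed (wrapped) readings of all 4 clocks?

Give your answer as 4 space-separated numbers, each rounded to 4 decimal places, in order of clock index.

Answer: 26.1000 36.2500 34.8000 58.0000

Derivation:
After op 1 tick(1): ref=1.0000 raw=[0.9000 1.2500 1.2000 2.0000]
After op 2 tick(3): ref=4.0000 raw=[3.6000 5.0000 4.8000 8.0000]
After op 3 tick(3): ref=7.0000 raw=[6.3000 8.7500 8.4000 14.0000]
After op 4 tick(9): ref=16.0000 raw=[14.4000 20.0000 19.2000 32.0000]
After op 5 tick(5): ref=21.0000 raw=[18.9000 26.2500 25.2000 42.0000]
After op 6 tick(5): ref=26.0000 raw=[23.4000 32.5000 31.2000 52.0000]
After op 7 tick(3): ref=29.0000 raw=[26.1000 36.2500 34.8000 58.0000]
Wrap final raw readings (mod 100): 26.1000 mod 100 = 26.1000; 36.2500 mod 100 = 36.2500; 34.8000 mod 100 = 34.8000; 58.0000 mod 100 = 58.0000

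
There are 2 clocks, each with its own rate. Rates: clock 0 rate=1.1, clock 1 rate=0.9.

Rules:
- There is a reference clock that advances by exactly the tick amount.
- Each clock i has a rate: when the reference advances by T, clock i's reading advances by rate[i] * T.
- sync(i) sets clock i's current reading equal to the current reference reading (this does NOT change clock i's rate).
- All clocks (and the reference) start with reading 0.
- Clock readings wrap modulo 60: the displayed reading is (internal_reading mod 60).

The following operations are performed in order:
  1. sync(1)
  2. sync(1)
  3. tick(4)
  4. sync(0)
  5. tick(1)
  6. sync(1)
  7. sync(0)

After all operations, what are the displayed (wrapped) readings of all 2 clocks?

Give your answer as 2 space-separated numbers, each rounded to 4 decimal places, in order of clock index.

After op 1 sync(1): ref=0.0000 raw=[0.0000 0.0000]
After op 2 sync(1): ref=0.0000 raw=[0.0000 0.0000]
After op 3 tick(4): ref=4.0000 raw=[4.4000 3.6000]
After op 4 sync(0): ref=4.0000 raw=[4.0000 3.6000]
After op 5 tick(1): ref=5.0000 raw=[5.1000 4.5000]
After op 6 sync(1): ref=5.0000 raw=[5.1000 5.0000]
After op 7 sync(0): ref=5.0000 raw=[5.0000 5.0000]
Wrap final raw readings (mod 60): 5.0000 mod 60 = 5.0000; 5.0000 mod 60 = 5.0000

Answer: 5.0000 5.0000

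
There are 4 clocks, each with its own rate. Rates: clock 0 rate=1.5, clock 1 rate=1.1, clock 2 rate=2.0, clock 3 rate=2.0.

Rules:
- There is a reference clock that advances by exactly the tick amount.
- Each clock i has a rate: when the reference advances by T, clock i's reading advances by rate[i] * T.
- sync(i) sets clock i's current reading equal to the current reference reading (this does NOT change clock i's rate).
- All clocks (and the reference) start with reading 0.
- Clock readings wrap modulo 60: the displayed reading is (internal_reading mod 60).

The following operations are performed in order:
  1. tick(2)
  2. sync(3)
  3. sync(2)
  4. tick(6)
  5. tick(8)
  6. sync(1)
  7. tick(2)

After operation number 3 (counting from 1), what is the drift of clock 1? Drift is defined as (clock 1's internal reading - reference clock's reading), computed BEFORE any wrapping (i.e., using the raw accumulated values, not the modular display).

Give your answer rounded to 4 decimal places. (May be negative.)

After op 1 tick(2): ref=2.0000 raw=[3.0000 2.2000 4.0000 4.0000]
After op 2 sync(3): ref=2.0000 raw=[3.0000 2.2000 4.0000 2.0000]
After op 3 sync(2): ref=2.0000 raw=[3.0000 2.2000 2.0000 2.0000]
Drift of clock 1 after op 3: 2.2000 - 2.0000 = 0.2000

Answer: 0.2000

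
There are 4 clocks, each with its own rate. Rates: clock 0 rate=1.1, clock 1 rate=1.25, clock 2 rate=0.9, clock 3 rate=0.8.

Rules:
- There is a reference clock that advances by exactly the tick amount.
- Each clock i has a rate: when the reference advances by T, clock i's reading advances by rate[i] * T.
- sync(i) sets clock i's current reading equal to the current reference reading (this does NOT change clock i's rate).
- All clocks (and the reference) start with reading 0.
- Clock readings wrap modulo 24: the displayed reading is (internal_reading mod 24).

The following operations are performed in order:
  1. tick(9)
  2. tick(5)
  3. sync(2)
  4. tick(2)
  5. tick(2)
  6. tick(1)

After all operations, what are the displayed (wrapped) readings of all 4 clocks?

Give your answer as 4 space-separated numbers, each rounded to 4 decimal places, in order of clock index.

After op 1 tick(9): ref=9.0000 raw=[9.9000 11.2500 8.1000 7.2000]
After op 2 tick(5): ref=14.0000 raw=[15.4000 17.5000 12.6000 11.2000]
After op 3 sync(2): ref=14.0000 raw=[15.4000 17.5000 14.0000 11.2000]
After op 4 tick(2): ref=16.0000 raw=[17.6000 20.0000 15.8000 12.8000]
After op 5 tick(2): ref=18.0000 raw=[19.8000 22.5000 17.6000 14.4000]
After op 6 tick(1): ref=19.0000 raw=[20.9000 23.7500 18.5000 15.2000]
Wrap final raw readings (mod 24): 20.9000 mod 24 = 20.9000; 23.7500 mod 24 = 23.7500; 18.5000 mod 24 = 18.5000; 15.2000 mod 24 = 15.2000

Answer: 20.9000 23.7500 18.5000 15.2000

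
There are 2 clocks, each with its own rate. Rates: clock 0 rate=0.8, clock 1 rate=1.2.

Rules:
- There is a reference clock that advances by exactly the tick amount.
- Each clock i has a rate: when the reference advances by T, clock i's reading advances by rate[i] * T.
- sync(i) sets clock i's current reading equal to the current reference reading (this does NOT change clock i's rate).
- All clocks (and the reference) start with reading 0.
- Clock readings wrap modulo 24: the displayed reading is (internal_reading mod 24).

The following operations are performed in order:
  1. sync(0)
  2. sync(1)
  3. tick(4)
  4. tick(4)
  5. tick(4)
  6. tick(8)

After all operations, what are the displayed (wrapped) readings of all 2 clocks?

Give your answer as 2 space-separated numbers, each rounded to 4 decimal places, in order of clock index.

After op 1 sync(0): ref=0.0000 raw=[0.0000 0.0000]
After op 2 sync(1): ref=0.0000 raw=[0.0000 0.0000]
After op 3 tick(4): ref=4.0000 raw=[3.2000 4.8000]
After op 4 tick(4): ref=8.0000 raw=[6.4000 9.6000]
After op 5 tick(4): ref=12.0000 raw=[9.6000 14.4000]
After op 6 tick(8): ref=20.0000 raw=[16.0000 24.0000]
Wrap final raw readings (mod 24): 16.0000 mod 24 = 16.0000; 24.0000 mod 24 = 0.0000

Answer: 16.0000 0.0000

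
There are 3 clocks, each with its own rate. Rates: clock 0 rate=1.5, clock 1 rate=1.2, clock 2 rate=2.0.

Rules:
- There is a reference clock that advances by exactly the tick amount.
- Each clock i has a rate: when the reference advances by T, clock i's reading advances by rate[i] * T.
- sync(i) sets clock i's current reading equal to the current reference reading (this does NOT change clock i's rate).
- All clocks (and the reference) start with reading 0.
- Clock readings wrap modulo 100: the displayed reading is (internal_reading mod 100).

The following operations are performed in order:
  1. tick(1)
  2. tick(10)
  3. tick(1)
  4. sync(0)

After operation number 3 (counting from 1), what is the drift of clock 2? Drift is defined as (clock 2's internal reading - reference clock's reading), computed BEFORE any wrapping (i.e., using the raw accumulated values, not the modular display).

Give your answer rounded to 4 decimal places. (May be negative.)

After op 1 tick(1): ref=1.0000 raw=[1.5000 1.2000 2.0000]
After op 2 tick(10): ref=11.0000 raw=[16.5000 13.2000 22.0000]
After op 3 tick(1): ref=12.0000 raw=[18.0000 14.4000 24.0000]
Drift of clock 2 after op 3: 24.0000 - 12.0000 = 12.0000

Answer: 12.0000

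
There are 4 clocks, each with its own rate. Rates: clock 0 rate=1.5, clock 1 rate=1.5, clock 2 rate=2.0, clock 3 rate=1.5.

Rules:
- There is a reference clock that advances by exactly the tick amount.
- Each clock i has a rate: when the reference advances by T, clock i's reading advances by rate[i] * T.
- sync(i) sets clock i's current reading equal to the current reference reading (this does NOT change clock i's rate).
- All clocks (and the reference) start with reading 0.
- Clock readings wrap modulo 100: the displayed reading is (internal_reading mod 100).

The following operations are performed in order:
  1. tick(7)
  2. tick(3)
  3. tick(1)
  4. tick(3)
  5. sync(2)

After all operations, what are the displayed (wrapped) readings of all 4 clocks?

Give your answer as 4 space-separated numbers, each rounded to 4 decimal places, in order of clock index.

Answer: 21.0000 21.0000 14.0000 21.0000

Derivation:
After op 1 tick(7): ref=7.0000 raw=[10.5000 10.5000 14.0000 10.5000]
After op 2 tick(3): ref=10.0000 raw=[15.0000 15.0000 20.0000 15.0000]
After op 3 tick(1): ref=11.0000 raw=[16.5000 16.5000 22.0000 16.5000]
After op 4 tick(3): ref=14.0000 raw=[21.0000 21.0000 28.0000 21.0000]
After op 5 sync(2): ref=14.0000 raw=[21.0000 21.0000 14.0000 21.0000]
Wrap final raw readings (mod 100): 21.0000 mod 100 = 21.0000; 21.0000 mod 100 = 21.0000; 14.0000 mod 100 = 14.0000; 21.0000 mod 100 = 21.0000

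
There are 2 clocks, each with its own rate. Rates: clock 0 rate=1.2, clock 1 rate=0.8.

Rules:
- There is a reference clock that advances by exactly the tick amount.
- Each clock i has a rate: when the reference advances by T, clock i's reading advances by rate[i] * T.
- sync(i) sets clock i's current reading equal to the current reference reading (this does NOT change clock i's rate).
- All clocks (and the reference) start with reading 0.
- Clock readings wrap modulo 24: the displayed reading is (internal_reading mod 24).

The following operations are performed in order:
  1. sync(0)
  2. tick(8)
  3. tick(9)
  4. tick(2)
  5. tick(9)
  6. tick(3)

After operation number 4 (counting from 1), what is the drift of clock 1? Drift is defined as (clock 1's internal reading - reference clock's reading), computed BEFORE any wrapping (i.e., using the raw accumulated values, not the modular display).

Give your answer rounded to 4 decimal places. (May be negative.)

After op 1 sync(0): ref=0.0000 raw=[0.0000 0.0000]
After op 2 tick(8): ref=8.0000 raw=[9.6000 6.4000]
After op 3 tick(9): ref=17.0000 raw=[20.4000 13.6000]
After op 4 tick(2): ref=19.0000 raw=[22.8000 15.2000]
Drift of clock 1 after op 4: 15.2000 - 19.0000 = -3.8000

Answer: -3.8000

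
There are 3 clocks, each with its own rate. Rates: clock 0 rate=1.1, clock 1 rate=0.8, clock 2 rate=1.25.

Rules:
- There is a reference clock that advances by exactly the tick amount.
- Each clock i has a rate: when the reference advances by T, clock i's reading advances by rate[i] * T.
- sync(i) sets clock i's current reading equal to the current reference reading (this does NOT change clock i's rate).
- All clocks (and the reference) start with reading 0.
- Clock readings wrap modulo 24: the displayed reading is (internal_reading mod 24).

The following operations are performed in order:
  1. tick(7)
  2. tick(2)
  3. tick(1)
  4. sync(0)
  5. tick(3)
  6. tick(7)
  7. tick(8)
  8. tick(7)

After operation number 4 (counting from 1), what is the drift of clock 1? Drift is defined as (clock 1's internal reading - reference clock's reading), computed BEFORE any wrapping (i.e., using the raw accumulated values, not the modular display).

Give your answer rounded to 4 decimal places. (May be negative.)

After op 1 tick(7): ref=7.0000 raw=[7.7000 5.6000 8.7500]
After op 2 tick(2): ref=9.0000 raw=[9.9000 7.2000 11.2500]
After op 3 tick(1): ref=10.0000 raw=[11.0000 8.0000 12.5000]
After op 4 sync(0): ref=10.0000 raw=[10.0000 8.0000 12.5000]
Drift of clock 1 after op 4: 8.0000 - 10.0000 = -2.0000

Answer: -2.0000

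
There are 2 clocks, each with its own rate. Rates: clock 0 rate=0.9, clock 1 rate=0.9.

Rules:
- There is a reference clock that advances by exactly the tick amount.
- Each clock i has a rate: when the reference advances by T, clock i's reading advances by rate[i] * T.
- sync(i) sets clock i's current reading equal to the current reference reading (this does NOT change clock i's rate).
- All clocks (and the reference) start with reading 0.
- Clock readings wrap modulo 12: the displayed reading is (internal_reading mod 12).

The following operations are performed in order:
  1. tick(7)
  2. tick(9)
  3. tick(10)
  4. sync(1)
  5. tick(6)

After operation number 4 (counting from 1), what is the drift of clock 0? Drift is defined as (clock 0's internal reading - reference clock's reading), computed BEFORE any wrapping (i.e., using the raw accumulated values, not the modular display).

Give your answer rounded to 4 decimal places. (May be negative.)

Answer: -2.6000

Derivation:
After op 1 tick(7): ref=7.0000 raw=[6.3000 6.3000]
After op 2 tick(9): ref=16.0000 raw=[14.4000 14.4000]
After op 3 tick(10): ref=26.0000 raw=[23.4000 23.4000]
After op 4 sync(1): ref=26.0000 raw=[23.4000 26.0000]
Drift of clock 0 after op 4: 23.4000 - 26.0000 = -2.6000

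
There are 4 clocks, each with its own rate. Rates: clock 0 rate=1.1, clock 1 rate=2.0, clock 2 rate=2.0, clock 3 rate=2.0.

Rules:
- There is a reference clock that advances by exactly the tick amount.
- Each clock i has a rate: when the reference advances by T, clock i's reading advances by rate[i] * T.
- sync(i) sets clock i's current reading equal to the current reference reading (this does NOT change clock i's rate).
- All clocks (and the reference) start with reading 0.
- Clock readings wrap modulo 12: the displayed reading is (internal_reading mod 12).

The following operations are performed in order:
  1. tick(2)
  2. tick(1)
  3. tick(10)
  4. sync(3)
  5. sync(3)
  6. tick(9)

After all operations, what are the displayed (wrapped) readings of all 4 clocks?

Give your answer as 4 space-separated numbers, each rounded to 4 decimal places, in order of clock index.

Answer: 0.2000 8.0000 8.0000 7.0000

Derivation:
After op 1 tick(2): ref=2.0000 raw=[2.2000 4.0000 4.0000 4.0000]
After op 2 tick(1): ref=3.0000 raw=[3.3000 6.0000 6.0000 6.0000]
After op 3 tick(10): ref=13.0000 raw=[14.3000 26.0000 26.0000 26.0000]
After op 4 sync(3): ref=13.0000 raw=[14.3000 26.0000 26.0000 13.0000]
After op 5 sync(3): ref=13.0000 raw=[14.3000 26.0000 26.0000 13.0000]
After op 6 tick(9): ref=22.0000 raw=[24.2000 44.0000 44.0000 31.0000]
Wrap final raw readings (mod 12): 24.2000 mod 12 = 0.2000; 44.0000 mod 12 = 8.0000; 44.0000 mod 12 = 8.0000; 31.0000 mod 12 = 7.0000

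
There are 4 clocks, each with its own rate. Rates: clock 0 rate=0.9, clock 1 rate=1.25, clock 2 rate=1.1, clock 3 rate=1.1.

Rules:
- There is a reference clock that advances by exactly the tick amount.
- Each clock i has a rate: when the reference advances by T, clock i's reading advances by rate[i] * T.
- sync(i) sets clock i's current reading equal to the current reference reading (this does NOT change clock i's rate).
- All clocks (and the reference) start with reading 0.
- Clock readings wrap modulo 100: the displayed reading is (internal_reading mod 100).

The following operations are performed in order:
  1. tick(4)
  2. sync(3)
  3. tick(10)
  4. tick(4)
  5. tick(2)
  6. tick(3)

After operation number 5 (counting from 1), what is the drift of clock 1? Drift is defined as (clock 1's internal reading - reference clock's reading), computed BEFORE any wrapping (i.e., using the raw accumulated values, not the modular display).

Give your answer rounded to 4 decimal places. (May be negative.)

After op 1 tick(4): ref=4.0000 raw=[3.6000 5.0000 4.4000 4.4000]
After op 2 sync(3): ref=4.0000 raw=[3.6000 5.0000 4.4000 4.0000]
After op 3 tick(10): ref=14.0000 raw=[12.6000 17.5000 15.4000 15.0000]
After op 4 tick(4): ref=18.0000 raw=[16.2000 22.5000 19.8000 19.4000]
After op 5 tick(2): ref=20.0000 raw=[18.0000 25.0000 22.0000 21.6000]
Drift of clock 1 after op 5: 25.0000 - 20.0000 = 5.0000

Answer: 5.0000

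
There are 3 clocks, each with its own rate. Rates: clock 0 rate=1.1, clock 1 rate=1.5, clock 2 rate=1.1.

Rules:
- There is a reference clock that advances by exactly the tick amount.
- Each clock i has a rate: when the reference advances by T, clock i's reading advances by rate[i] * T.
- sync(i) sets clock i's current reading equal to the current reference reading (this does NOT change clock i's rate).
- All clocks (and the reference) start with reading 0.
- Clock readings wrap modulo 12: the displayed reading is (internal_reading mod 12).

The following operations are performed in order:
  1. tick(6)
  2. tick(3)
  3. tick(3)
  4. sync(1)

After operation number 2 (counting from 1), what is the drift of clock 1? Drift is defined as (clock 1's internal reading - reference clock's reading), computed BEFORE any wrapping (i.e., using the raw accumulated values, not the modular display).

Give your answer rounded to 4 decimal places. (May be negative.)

After op 1 tick(6): ref=6.0000 raw=[6.6000 9.0000 6.6000]
After op 2 tick(3): ref=9.0000 raw=[9.9000 13.5000 9.9000]
Drift of clock 1 after op 2: 13.5000 - 9.0000 = 4.5000

Answer: 4.5000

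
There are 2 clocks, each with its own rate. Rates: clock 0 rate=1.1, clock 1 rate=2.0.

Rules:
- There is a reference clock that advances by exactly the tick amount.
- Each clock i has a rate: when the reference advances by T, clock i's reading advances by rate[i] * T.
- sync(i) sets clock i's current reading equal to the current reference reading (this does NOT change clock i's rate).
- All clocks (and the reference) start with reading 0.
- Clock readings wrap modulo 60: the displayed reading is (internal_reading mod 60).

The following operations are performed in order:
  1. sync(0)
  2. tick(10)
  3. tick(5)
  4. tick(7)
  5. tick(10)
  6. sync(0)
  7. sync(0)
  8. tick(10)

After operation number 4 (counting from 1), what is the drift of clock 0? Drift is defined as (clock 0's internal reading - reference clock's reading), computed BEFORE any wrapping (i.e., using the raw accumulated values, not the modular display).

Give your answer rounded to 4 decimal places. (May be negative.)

After op 1 sync(0): ref=0.0000 raw=[0.0000 0.0000]
After op 2 tick(10): ref=10.0000 raw=[11.0000 20.0000]
After op 3 tick(5): ref=15.0000 raw=[16.5000 30.0000]
After op 4 tick(7): ref=22.0000 raw=[24.2000 44.0000]
Drift of clock 0 after op 4: 24.2000 - 22.0000 = 2.2000

Answer: 2.2000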